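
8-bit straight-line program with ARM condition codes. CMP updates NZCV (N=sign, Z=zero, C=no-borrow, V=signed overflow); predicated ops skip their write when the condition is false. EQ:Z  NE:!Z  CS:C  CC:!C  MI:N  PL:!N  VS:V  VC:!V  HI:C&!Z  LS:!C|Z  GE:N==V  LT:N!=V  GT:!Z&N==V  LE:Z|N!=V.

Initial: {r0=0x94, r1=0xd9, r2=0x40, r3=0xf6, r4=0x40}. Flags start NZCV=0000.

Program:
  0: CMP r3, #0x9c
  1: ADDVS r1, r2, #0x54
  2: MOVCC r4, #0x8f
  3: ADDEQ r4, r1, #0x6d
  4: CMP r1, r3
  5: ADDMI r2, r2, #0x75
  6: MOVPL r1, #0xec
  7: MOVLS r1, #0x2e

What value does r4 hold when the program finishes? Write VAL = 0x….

0: ✓ CMP  NZCV=0010
1: · ADDVS
2: · MOVCC
3: · ADDEQ
4: ✓ CMP  NZCV=1000
5: ✓ ADDMI  r2←0xb5
6: · MOVPL
7: ✓ MOVLS  r1←0x2e

VAL = 0x40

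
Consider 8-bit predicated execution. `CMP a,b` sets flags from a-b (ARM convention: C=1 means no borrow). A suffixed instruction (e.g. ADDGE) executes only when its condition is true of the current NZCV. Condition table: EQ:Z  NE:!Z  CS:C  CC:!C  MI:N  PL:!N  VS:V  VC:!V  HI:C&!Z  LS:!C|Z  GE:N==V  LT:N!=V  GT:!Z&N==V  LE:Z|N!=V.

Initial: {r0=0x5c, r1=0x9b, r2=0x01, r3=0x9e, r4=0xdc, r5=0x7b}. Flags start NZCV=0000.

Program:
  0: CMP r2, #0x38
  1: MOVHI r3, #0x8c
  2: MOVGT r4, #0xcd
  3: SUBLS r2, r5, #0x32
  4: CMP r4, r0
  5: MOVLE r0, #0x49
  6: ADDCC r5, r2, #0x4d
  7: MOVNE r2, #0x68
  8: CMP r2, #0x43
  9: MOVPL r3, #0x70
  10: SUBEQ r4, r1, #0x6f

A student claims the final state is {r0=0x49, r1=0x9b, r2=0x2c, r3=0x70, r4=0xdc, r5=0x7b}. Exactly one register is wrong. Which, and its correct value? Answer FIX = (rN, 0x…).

[0] flags=1000 → (cmp)
[1] flags=1000 HI?F → skip
[2] flags=1000 GT?F → skip
[3] flags=1000 LS?T → r2=0x49
[4] flags=1010 → (cmp)
[5] flags=1010 LE?T → r0=0x49
[6] flags=1010 CC?F → skip
[7] flags=1010 NE?T → r2=0x68
[8] flags=0010 → (cmp)
[9] flags=0010 PL?T → r3=0x70
[10] flags=0010 EQ?F → skip

FIX = (r2, 0x68)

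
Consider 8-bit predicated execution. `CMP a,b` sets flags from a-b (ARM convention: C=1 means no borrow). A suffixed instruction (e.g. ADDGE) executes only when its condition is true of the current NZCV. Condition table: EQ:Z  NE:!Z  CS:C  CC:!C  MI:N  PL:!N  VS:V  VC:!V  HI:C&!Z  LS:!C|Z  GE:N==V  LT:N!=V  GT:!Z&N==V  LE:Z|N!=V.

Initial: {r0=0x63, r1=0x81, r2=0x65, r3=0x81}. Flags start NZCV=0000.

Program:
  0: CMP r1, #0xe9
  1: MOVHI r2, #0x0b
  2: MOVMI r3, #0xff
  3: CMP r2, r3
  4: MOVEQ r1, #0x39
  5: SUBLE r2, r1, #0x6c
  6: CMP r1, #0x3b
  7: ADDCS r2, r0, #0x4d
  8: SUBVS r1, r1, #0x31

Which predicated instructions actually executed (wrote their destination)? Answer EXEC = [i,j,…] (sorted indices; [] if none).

EXEC = [2,7,8]

0: ✓ CMP  NZCV=1000
1: · MOVHI
2: ✓ MOVMI  r3←0xff
3: ✓ CMP  NZCV=0000
4: · MOVEQ
5: · SUBLE
6: ✓ CMP  NZCV=0011
7: ✓ ADDCS  r2←0xb0
8: ✓ SUBVS  r1←0x50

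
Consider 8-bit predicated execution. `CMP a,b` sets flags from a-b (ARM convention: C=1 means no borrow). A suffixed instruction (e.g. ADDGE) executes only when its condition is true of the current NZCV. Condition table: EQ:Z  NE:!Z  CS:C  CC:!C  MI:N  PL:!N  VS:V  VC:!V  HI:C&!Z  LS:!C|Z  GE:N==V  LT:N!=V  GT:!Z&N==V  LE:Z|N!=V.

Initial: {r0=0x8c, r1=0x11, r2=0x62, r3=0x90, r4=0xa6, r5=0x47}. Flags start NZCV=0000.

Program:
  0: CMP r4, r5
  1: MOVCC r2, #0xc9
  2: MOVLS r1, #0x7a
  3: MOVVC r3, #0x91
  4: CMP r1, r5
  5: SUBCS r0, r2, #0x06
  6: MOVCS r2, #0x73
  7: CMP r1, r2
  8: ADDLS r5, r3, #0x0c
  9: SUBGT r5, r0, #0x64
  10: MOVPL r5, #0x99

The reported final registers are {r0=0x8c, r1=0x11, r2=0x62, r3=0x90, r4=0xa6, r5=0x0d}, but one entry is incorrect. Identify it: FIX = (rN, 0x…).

0: ✓ CMP  NZCV=0011
1: · MOVCC
2: · MOVLS
3: · MOVVC
4: ✓ CMP  NZCV=1000
5: · SUBCS
6: · MOVCS
7: ✓ CMP  NZCV=1000
8: ✓ ADDLS  r5←0x9c
9: · SUBGT
10: · MOVPL

FIX = (r5, 0x9c)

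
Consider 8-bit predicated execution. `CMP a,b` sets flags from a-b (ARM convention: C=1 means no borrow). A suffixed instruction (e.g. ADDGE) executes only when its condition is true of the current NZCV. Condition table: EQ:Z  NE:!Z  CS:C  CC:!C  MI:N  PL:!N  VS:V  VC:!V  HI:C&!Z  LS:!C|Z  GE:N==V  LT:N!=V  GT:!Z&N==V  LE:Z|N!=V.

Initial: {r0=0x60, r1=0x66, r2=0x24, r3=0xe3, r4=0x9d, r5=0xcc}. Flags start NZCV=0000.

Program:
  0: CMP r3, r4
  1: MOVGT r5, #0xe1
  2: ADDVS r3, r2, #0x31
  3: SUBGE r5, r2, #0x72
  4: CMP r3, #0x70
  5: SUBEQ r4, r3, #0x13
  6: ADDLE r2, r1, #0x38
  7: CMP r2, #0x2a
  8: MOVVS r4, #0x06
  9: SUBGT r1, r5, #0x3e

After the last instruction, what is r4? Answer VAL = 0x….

VAL = 0x06

0: ✓ CMP  NZCV=0010
1: ✓ MOVGT  r5←0xe1
2: · ADDVS
3: ✓ SUBGE  r5←0xb2
4: ✓ CMP  NZCV=0011
5: · SUBEQ
6: ✓ ADDLE  r2←0x9e
7: ✓ CMP  NZCV=0011
8: ✓ MOVVS  r4←0x06
9: · SUBGT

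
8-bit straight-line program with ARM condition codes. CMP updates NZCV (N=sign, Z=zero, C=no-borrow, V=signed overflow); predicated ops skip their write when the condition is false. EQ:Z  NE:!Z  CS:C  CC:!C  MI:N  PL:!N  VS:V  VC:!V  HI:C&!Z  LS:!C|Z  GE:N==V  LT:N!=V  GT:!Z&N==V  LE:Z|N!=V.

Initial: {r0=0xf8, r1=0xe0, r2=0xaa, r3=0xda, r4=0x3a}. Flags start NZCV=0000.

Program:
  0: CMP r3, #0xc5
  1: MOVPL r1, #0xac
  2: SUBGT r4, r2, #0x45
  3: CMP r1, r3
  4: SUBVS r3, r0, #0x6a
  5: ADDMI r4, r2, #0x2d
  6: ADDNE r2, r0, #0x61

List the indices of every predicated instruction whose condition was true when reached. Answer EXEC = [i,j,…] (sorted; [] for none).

0: ✓ CMP  NZCV=0010
1: ✓ MOVPL  r1←0xac
2: ✓ SUBGT  r4←0x65
3: ✓ CMP  NZCV=1000
4: · SUBVS
5: ✓ ADDMI  r4←0xd7
6: ✓ ADDNE  r2←0x59

EXEC = [1,2,5,6]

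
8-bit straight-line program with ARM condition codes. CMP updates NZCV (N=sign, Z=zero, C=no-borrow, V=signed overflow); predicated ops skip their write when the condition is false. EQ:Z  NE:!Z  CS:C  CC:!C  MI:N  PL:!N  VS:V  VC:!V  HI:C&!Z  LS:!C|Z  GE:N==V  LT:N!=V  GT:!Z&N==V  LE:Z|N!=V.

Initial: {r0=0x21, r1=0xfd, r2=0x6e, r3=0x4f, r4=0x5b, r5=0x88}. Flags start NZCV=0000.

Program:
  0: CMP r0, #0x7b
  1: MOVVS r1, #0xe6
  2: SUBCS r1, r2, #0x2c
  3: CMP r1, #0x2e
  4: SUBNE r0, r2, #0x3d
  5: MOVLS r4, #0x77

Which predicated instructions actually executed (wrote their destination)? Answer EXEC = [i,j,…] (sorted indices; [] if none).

0: ✓ CMP  NZCV=1000
1: · MOVVS
2: · SUBCS
3: ✓ CMP  NZCV=1010
4: ✓ SUBNE  r0←0x31
5: · MOVLS

EXEC = [4]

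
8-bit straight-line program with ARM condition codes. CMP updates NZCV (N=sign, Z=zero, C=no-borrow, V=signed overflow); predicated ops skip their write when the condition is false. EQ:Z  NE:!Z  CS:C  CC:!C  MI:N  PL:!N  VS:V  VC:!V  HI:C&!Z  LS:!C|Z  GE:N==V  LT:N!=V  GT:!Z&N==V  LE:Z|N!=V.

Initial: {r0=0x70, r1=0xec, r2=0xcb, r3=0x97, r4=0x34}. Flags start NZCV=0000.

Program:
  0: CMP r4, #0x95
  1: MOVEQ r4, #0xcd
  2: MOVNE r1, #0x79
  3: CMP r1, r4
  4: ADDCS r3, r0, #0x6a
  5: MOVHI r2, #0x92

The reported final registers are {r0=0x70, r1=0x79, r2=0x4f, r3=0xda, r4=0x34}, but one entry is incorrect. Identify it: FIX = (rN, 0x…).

FIX = (r2, 0x92)

0: ✓ CMP  NZCV=1001
1: · MOVEQ
2: ✓ MOVNE  r1←0x79
3: ✓ CMP  NZCV=0010
4: ✓ ADDCS  r3←0xda
5: ✓ MOVHI  r2←0x92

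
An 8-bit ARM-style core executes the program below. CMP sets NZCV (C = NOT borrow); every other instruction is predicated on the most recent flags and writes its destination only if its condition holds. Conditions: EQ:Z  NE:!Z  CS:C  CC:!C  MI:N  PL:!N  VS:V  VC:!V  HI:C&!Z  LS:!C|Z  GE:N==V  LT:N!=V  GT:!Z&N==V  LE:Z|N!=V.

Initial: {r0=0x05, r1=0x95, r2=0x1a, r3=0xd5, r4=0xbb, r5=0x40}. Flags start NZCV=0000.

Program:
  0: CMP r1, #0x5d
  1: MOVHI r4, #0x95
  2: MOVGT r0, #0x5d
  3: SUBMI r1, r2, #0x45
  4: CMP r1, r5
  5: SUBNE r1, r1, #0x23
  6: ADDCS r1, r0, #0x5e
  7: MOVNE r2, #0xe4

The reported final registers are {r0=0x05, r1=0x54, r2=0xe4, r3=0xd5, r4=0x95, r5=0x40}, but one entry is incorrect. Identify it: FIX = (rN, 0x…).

FIX = (r1, 0x63)

0: ✓ CMP  NZCV=0011
1: ✓ MOVHI  r4←0x95
2: · MOVGT
3: · SUBMI
4: ✓ CMP  NZCV=0011
5: ✓ SUBNE  r1←0x72
6: ✓ ADDCS  r1←0x63
7: ✓ MOVNE  r2←0xe4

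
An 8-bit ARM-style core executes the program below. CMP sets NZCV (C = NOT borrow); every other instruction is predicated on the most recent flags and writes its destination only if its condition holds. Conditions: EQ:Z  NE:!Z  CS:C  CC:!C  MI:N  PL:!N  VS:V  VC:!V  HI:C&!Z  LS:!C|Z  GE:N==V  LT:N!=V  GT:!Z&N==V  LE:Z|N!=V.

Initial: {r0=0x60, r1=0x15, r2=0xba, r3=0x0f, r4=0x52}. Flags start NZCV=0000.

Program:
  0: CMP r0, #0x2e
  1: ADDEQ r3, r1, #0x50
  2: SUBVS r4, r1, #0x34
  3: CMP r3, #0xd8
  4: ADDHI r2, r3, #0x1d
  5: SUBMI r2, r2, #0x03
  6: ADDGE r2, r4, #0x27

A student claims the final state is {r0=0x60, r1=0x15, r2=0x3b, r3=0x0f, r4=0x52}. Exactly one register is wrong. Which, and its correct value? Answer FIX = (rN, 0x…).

0: ✓ CMP  NZCV=0010
1: · ADDEQ
2: · SUBVS
3: ✓ CMP  NZCV=0000
4: · ADDHI
5: · SUBMI
6: ✓ ADDGE  r2←0x79

FIX = (r2, 0x79)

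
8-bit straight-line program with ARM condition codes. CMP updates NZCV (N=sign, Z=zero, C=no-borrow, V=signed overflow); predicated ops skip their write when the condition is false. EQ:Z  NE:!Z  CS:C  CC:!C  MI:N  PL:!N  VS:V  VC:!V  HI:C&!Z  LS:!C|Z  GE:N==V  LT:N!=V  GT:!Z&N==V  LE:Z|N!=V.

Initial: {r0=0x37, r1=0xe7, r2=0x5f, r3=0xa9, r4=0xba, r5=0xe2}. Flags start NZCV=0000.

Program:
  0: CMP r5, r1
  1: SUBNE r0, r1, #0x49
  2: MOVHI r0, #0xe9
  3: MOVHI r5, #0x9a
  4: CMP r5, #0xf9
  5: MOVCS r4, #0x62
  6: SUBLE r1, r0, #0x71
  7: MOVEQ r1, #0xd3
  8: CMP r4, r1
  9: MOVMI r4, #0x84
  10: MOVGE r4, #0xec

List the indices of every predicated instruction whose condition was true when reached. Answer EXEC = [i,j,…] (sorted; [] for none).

EXEC = [1,6,9]

[0] flags=1000 → (cmp)
[1] flags=1000 NE?T → r0=0x9e
[2] flags=1000 HI?F → skip
[3] flags=1000 HI?F → skip
[4] flags=1000 → (cmp)
[5] flags=1000 CS?F → skip
[6] flags=1000 LE?T → r1=0x2d
[7] flags=1000 EQ?F → skip
[8] flags=1010 → (cmp)
[9] flags=1010 MI?T → r4=0x84
[10] flags=1010 GE?F → skip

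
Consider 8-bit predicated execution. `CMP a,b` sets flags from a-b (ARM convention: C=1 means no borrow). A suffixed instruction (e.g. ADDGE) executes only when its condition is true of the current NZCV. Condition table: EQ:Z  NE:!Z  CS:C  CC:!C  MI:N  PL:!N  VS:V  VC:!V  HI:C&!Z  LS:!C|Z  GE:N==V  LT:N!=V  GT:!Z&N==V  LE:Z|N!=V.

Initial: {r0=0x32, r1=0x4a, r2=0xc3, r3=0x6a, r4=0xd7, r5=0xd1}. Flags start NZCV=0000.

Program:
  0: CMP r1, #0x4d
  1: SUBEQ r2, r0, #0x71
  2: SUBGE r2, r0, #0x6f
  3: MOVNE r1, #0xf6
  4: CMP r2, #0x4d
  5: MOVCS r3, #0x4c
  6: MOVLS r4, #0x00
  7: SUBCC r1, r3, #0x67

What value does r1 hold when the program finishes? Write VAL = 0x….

0: ✓ CMP  NZCV=1000
1: · SUBEQ
2: · SUBGE
3: ✓ MOVNE  r1←0xf6
4: ✓ CMP  NZCV=0011
5: ✓ MOVCS  r3←0x4c
6: · MOVLS
7: · SUBCC

VAL = 0xf6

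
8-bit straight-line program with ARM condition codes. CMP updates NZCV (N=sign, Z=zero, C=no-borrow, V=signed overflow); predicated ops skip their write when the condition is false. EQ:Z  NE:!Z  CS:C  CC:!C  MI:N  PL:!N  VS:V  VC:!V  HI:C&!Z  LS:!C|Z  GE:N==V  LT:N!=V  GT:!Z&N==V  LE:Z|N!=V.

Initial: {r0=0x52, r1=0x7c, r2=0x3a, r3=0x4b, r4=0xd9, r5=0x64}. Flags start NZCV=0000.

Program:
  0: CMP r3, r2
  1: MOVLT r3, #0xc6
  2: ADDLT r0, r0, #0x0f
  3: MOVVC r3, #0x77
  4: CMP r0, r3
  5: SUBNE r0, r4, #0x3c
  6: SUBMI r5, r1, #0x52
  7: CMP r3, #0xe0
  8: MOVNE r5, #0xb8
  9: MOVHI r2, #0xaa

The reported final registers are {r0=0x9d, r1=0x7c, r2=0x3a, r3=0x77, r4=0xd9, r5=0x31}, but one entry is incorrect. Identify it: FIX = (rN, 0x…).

FIX = (r5, 0xb8)

0: ✓ CMP  NZCV=0010
1: · MOVLT
2: · ADDLT
3: ✓ MOVVC  r3←0x77
4: ✓ CMP  NZCV=1000
5: ✓ SUBNE  r0←0x9d
6: ✓ SUBMI  r5←0x2a
7: ✓ CMP  NZCV=1001
8: ✓ MOVNE  r5←0xb8
9: · MOVHI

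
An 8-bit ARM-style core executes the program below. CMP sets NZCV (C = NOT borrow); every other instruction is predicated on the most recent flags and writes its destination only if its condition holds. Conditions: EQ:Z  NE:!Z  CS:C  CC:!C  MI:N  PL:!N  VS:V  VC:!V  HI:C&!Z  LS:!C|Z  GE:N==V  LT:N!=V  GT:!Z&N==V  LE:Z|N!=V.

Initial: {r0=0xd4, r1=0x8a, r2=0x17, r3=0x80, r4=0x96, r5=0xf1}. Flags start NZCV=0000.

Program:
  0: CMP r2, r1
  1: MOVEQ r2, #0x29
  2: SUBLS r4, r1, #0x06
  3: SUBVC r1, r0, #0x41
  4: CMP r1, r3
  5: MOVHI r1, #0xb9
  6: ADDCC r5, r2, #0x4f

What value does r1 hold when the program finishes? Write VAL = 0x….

0: ✓ CMP  NZCV=1001
1: · MOVEQ
2: ✓ SUBLS  r4←0x84
3: · SUBVC
4: ✓ CMP  NZCV=0010
5: ✓ MOVHI  r1←0xb9
6: · ADDCC

VAL = 0xb9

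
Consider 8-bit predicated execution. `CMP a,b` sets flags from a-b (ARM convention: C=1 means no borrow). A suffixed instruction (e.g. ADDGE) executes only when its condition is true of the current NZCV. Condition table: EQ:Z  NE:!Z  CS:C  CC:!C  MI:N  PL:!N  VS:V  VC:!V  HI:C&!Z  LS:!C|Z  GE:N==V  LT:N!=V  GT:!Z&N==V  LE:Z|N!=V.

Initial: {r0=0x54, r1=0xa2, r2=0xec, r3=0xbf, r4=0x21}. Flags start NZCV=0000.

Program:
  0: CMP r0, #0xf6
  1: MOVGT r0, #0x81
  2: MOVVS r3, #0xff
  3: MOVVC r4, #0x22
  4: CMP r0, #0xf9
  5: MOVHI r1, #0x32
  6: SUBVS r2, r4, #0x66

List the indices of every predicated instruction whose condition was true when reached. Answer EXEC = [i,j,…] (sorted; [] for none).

EXEC = [1,3]

0: ✓ CMP  NZCV=0000
1: ✓ MOVGT  r0←0x81
2: · MOVVS
3: ✓ MOVVC  r4←0x22
4: ✓ CMP  NZCV=1000
5: · MOVHI
6: · SUBVS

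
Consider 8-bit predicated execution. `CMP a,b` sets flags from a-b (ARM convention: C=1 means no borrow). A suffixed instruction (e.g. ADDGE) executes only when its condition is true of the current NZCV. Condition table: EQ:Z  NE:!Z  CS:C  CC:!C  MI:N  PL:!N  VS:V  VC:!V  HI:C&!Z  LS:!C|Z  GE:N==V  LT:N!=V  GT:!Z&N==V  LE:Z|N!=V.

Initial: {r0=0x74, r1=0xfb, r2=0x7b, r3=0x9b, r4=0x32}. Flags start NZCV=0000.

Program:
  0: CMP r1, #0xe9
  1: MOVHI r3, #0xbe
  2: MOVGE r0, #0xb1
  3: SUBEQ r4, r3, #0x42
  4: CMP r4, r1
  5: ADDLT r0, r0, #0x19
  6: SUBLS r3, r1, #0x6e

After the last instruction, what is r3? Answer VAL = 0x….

VAL = 0x8d

[0] flags=0010 → (cmp)
[1] flags=0010 HI?T → r3=0xbe
[2] flags=0010 GE?T → r0=0xb1
[3] flags=0010 EQ?F → skip
[4] flags=0000 → (cmp)
[5] flags=0000 LT?F → skip
[6] flags=0000 LS?T → r3=0x8d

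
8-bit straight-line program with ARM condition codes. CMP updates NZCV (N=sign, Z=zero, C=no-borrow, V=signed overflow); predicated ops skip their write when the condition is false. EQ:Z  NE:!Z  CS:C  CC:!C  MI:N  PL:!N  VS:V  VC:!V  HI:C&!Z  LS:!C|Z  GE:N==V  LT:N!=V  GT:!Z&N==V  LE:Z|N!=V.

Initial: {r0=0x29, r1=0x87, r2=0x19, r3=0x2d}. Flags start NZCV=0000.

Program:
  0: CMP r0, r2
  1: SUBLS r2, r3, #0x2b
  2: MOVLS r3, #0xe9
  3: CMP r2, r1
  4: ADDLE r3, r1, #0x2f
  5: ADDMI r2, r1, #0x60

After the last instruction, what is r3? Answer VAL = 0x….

VAL = 0x2d

[0] flags=0010 → (cmp)
[1] flags=0010 LS?F → skip
[2] flags=0010 LS?F → skip
[3] flags=1001 → (cmp)
[4] flags=1001 LE?F → skip
[5] flags=1001 MI?T → r2=0xe7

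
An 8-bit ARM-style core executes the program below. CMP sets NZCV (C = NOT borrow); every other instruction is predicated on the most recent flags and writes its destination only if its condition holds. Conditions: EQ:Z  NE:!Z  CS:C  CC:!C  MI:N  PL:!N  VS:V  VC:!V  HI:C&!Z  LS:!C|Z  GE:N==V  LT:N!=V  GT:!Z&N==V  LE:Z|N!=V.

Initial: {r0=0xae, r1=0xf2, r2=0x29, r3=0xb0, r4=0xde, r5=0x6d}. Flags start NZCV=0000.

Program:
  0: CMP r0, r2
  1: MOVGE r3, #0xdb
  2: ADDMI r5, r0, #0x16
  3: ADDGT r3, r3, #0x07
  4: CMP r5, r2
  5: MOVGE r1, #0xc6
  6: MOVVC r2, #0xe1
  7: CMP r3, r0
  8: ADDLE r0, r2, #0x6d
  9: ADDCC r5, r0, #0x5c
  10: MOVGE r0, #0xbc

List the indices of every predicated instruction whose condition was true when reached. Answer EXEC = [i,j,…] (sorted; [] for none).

EXEC = [2,6,10]

[0] flags=1010 → (cmp)
[1] flags=1010 GE?F → skip
[2] flags=1010 MI?T → r5=0xc4
[3] flags=1010 GT?F → skip
[4] flags=1010 → (cmp)
[5] flags=1010 GE?F → skip
[6] flags=1010 VC?T → r2=0xe1
[7] flags=0010 → (cmp)
[8] flags=0010 LE?F → skip
[9] flags=0010 CC?F → skip
[10] flags=0010 GE?T → r0=0xbc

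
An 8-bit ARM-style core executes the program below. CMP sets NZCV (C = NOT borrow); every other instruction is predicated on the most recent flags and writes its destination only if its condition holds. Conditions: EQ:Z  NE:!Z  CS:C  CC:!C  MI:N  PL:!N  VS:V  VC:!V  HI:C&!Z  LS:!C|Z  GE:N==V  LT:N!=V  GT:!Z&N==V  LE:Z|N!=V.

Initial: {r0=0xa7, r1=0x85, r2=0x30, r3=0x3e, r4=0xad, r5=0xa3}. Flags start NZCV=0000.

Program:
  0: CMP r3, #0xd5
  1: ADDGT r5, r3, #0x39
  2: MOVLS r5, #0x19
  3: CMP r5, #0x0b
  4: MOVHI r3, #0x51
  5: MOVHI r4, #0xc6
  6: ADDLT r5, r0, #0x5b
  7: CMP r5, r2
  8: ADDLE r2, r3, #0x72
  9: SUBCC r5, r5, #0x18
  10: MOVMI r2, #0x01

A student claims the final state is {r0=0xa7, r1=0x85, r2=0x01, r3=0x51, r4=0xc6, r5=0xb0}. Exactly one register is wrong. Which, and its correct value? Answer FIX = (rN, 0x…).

FIX = (r5, 0x01)

[0] flags=0000 → (cmp)
[1] flags=0000 GT?T → r5=0x77
[2] flags=0000 LS?T → r5=0x19
[3] flags=0010 → (cmp)
[4] flags=0010 HI?T → r3=0x51
[5] flags=0010 HI?T → r4=0xc6
[6] flags=0010 LT?F → skip
[7] flags=1000 → (cmp)
[8] flags=1000 LE?T → r2=0xc3
[9] flags=1000 CC?T → r5=0x01
[10] flags=1000 MI?T → r2=0x01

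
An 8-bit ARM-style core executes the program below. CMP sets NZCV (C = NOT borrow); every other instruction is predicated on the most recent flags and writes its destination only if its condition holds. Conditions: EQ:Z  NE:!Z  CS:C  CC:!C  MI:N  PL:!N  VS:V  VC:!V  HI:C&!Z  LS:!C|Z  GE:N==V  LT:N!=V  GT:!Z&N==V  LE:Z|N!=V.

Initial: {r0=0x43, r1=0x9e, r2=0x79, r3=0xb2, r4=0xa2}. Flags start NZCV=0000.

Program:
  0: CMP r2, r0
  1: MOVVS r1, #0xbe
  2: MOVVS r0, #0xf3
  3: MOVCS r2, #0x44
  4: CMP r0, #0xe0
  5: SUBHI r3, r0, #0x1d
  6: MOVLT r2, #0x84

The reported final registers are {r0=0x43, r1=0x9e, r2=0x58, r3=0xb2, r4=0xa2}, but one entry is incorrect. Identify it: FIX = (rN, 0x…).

FIX = (r2, 0x44)

[0] flags=0010 → (cmp)
[1] flags=0010 VS?F → skip
[2] flags=0010 VS?F → skip
[3] flags=0010 CS?T → r2=0x44
[4] flags=0000 → (cmp)
[5] flags=0000 HI?F → skip
[6] flags=0000 LT?F → skip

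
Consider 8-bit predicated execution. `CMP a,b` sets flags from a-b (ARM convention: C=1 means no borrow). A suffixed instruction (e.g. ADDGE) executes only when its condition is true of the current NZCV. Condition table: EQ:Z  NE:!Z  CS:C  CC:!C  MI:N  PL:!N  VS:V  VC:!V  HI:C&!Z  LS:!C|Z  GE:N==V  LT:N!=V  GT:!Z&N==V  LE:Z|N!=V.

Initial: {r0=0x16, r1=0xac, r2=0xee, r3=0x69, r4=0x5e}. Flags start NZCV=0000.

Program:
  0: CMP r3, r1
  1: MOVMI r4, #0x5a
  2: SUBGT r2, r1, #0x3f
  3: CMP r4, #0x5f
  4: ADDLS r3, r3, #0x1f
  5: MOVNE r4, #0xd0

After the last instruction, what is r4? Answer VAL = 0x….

VAL = 0xd0

[0] flags=1001 → (cmp)
[1] flags=1001 MI?T → r4=0x5a
[2] flags=1001 GT?T → r2=0x6d
[3] flags=1000 → (cmp)
[4] flags=1000 LS?T → r3=0x88
[5] flags=1000 NE?T → r4=0xd0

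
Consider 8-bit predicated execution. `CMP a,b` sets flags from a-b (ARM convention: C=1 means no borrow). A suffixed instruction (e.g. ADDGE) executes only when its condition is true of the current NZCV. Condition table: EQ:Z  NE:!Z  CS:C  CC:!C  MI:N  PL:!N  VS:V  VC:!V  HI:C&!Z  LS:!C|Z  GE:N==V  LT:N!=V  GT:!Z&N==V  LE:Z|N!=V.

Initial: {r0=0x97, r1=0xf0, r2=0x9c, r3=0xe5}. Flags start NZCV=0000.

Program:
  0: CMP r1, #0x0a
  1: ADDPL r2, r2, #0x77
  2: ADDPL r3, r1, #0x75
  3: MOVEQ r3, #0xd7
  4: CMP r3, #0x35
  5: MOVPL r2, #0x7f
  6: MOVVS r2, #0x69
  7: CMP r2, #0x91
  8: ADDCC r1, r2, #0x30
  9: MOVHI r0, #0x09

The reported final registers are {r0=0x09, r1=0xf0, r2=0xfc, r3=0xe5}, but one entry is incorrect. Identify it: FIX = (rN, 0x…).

FIX = (r2, 0x9c)

0: ✓ CMP  NZCV=1010
1: · ADDPL
2: · ADDPL
3: · MOVEQ
4: ✓ CMP  NZCV=1010
5: · MOVPL
6: · MOVVS
7: ✓ CMP  NZCV=0010
8: · ADDCC
9: ✓ MOVHI  r0←0x09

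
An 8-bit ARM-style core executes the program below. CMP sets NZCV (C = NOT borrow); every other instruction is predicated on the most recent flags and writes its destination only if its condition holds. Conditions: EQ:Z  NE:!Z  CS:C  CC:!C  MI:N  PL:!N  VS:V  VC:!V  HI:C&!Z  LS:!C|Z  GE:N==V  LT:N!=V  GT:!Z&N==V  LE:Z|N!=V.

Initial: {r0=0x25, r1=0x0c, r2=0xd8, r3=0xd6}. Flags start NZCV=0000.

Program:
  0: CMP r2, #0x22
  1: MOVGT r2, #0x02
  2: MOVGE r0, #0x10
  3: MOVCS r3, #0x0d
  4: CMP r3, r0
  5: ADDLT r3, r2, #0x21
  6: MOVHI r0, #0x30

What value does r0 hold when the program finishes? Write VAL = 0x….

[0] flags=1010 → (cmp)
[1] flags=1010 GT?F → skip
[2] flags=1010 GE?F → skip
[3] flags=1010 CS?T → r3=0x0d
[4] flags=1000 → (cmp)
[5] flags=1000 LT?T → r3=0xf9
[6] flags=1000 HI?F → skip

VAL = 0x25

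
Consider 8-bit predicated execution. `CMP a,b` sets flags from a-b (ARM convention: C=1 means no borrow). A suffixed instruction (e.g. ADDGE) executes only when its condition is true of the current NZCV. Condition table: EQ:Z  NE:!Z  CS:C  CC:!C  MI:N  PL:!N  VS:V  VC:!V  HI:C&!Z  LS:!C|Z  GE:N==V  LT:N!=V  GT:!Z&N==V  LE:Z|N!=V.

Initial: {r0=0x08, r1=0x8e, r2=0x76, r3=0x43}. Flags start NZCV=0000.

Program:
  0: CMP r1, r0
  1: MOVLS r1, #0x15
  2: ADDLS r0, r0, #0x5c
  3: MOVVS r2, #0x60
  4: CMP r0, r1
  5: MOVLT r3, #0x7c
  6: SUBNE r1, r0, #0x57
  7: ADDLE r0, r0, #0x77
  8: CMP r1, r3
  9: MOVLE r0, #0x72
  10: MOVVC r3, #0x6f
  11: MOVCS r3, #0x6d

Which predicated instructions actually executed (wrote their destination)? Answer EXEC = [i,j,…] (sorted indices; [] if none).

EXEC = [6,9,11]

[0] flags=1010 → (cmp)
[1] flags=1010 LS?F → skip
[2] flags=1010 LS?F → skip
[3] flags=1010 VS?F → skip
[4] flags=0000 → (cmp)
[5] flags=0000 LT?F → skip
[6] flags=0000 NE?T → r1=0xb1
[7] flags=0000 LE?F → skip
[8] flags=0011 → (cmp)
[9] flags=0011 LE?T → r0=0x72
[10] flags=0011 VC?F → skip
[11] flags=0011 CS?T → r3=0x6d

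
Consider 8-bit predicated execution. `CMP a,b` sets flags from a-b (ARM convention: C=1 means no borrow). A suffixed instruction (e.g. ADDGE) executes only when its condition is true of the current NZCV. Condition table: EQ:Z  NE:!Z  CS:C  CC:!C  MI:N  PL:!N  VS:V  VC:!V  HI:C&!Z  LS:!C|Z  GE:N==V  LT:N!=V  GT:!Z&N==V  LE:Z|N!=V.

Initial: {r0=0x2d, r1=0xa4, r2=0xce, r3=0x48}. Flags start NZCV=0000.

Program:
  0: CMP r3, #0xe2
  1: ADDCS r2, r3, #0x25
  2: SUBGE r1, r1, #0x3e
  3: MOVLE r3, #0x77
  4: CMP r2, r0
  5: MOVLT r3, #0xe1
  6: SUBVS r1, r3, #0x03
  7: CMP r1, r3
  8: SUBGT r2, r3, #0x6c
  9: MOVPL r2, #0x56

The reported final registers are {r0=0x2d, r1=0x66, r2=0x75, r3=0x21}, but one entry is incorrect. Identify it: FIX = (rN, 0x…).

0: ✓ CMP  NZCV=0000
1: · ADDCS
2: ✓ SUBGE  r1←0x66
3: · MOVLE
4: ✓ CMP  NZCV=1010
5: ✓ MOVLT  r3←0xe1
6: · SUBVS
7: ✓ CMP  NZCV=1001
8: ✓ SUBGT  r2←0x75
9: · MOVPL

FIX = (r3, 0xe1)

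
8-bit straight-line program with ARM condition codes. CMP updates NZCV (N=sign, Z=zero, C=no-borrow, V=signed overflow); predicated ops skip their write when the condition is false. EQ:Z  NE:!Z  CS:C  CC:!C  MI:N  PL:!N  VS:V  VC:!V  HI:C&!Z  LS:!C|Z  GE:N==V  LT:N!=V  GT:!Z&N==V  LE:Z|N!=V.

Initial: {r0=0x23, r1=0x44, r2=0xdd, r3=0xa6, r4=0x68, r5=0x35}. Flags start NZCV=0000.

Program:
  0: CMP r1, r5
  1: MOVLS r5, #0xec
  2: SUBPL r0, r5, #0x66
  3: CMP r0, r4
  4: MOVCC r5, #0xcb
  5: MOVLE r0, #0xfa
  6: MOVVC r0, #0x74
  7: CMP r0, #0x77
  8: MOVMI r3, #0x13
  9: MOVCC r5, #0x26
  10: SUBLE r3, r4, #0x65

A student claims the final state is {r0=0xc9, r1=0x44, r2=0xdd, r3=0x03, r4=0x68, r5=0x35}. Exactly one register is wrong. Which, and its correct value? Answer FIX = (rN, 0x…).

0: ✓ CMP  NZCV=0010
1: · MOVLS
2: ✓ SUBPL  r0←0xcf
3: ✓ CMP  NZCV=0011
4: · MOVCC
5: ✓ MOVLE  r0←0xfa
6: · MOVVC
7: ✓ CMP  NZCV=1010
8: ✓ MOVMI  r3←0x13
9: · MOVCC
10: ✓ SUBLE  r3←0x03

FIX = (r0, 0xfa)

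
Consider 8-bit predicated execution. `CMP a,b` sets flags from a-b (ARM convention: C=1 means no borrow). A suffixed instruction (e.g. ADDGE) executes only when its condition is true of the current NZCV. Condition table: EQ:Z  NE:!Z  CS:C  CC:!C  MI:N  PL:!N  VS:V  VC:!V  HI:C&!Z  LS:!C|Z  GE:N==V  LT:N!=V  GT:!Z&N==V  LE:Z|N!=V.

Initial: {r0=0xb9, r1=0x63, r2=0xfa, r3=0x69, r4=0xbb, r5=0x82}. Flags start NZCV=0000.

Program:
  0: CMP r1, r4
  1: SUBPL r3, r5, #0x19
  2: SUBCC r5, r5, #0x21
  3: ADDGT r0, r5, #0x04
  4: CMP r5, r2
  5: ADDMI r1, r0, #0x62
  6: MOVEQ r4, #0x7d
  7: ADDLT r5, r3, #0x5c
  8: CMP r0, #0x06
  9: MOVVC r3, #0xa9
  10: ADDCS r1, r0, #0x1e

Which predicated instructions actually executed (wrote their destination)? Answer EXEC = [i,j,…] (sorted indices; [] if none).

[0] flags=1001 → (cmp)
[1] flags=1001 PL?F → skip
[2] flags=1001 CC?T → r5=0x61
[3] flags=1001 GT?T → r0=0x65
[4] flags=0000 → (cmp)
[5] flags=0000 MI?F → skip
[6] flags=0000 EQ?F → skip
[7] flags=0000 LT?F → skip
[8] flags=0010 → (cmp)
[9] flags=0010 VC?T → r3=0xa9
[10] flags=0010 CS?T → r1=0x83

EXEC = [2,3,9,10]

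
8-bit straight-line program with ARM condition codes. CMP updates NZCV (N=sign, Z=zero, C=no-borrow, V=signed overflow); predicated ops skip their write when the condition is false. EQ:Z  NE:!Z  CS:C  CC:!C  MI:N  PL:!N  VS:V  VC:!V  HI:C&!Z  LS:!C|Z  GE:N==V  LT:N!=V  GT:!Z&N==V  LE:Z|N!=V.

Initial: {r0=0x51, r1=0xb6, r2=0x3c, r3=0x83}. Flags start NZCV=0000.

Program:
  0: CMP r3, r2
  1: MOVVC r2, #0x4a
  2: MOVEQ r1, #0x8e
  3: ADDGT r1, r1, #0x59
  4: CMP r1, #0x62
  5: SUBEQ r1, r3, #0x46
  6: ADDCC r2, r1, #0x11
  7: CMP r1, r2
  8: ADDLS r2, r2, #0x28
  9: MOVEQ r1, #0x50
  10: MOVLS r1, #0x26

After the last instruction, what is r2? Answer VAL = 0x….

[0] flags=0011 → (cmp)
[1] flags=0011 VC?F → skip
[2] flags=0011 EQ?F → skip
[3] flags=0011 GT?F → skip
[4] flags=0011 → (cmp)
[5] flags=0011 EQ?F → skip
[6] flags=0011 CC?F → skip
[7] flags=0011 → (cmp)
[8] flags=0011 LS?F → skip
[9] flags=0011 EQ?F → skip
[10] flags=0011 LS?F → skip

VAL = 0x3c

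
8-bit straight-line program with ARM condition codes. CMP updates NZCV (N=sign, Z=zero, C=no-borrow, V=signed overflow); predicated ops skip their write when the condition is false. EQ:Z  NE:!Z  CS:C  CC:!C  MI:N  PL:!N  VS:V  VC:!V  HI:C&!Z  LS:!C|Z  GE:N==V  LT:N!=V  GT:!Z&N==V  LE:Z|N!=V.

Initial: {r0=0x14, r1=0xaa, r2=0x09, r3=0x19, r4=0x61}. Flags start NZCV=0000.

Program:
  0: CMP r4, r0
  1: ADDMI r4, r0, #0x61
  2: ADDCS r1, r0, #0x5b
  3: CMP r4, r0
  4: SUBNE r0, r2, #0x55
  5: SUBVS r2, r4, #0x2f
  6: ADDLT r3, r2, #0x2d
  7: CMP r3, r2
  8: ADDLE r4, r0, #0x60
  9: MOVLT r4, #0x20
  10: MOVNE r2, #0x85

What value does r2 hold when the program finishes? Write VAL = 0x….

[0] flags=0010 → (cmp)
[1] flags=0010 MI?F → skip
[2] flags=0010 CS?T → r1=0x6f
[3] flags=0010 → (cmp)
[4] flags=0010 NE?T → r0=0xb4
[5] flags=0010 VS?F → skip
[6] flags=0010 LT?F → skip
[7] flags=0010 → (cmp)
[8] flags=0010 LE?F → skip
[9] flags=0010 LT?F → skip
[10] flags=0010 NE?T → r2=0x85

VAL = 0x85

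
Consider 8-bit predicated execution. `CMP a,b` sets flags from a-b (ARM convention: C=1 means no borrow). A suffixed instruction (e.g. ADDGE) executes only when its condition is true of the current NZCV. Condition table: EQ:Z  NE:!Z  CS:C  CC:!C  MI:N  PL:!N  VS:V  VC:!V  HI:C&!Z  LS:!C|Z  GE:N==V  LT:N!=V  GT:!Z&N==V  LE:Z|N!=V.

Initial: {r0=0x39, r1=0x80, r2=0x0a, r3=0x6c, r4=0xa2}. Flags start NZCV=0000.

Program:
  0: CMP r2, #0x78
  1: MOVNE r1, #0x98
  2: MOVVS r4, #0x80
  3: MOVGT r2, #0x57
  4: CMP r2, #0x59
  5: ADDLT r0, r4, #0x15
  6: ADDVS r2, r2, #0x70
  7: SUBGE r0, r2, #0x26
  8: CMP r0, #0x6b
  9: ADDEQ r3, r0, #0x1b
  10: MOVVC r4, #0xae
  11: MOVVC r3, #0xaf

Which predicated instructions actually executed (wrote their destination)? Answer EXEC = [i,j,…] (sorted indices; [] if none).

0: ✓ CMP  NZCV=1000
1: ✓ MOVNE  r1←0x98
2: · MOVVS
3: · MOVGT
4: ✓ CMP  NZCV=1000
5: ✓ ADDLT  r0←0xb7
6: · ADDVS
7: · SUBGE
8: ✓ CMP  NZCV=0011
9: · ADDEQ
10: · MOVVC
11: · MOVVC

EXEC = [1,5]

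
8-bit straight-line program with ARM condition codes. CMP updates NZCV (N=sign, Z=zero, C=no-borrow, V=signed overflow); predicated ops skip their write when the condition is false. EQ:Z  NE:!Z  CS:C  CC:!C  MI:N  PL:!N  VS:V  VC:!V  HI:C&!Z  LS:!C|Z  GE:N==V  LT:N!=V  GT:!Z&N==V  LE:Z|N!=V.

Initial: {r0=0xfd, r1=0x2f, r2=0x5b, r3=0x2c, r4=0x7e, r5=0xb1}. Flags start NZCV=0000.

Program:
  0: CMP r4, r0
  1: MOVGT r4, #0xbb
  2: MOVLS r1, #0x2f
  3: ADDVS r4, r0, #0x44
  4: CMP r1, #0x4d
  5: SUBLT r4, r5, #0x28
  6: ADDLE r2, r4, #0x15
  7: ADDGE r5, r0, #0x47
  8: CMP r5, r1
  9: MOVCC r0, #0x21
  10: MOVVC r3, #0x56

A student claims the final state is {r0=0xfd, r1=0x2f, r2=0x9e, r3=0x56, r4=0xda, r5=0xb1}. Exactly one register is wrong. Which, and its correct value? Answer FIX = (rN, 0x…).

0: ✓ CMP  NZCV=1001
1: ✓ MOVGT  r4←0xbb
2: ✓ MOVLS  r1←0x2f
3: ✓ ADDVS  r4←0x41
4: ✓ CMP  NZCV=1000
5: ✓ SUBLT  r4←0x89
6: ✓ ADDLE  r2←0x9e
7: · ADDGE
8: ✓ CMP  NZCV=1010
9: · MOVCC
10: ✓ MOVVC  r3←0x56

FIX = (r4, 0x89)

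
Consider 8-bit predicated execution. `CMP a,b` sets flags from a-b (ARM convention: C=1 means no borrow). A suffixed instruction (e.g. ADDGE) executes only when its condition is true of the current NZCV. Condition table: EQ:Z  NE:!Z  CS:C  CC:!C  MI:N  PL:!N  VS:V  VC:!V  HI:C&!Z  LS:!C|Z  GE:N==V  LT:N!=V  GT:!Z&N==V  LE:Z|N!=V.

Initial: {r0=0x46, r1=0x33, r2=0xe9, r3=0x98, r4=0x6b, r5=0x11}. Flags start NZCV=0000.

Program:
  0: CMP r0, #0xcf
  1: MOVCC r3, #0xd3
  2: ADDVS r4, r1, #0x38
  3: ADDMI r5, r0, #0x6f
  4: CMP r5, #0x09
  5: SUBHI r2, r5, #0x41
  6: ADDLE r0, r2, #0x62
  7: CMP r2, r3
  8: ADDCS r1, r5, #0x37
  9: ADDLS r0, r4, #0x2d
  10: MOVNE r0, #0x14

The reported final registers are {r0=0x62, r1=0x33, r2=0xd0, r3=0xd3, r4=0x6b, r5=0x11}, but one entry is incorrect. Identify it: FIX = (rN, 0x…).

FIX = (r0, 0x14)

0: ✓ CMP  NZCV=0000
1: ✓ MOVCC  r3←0xd3
2: · ADDVS
3: · ADDMI
4: ✓ CMP  NZCV=0010
5: ✓ SUBHI  r2←0xd0
6: · ADDLE
7: ✓ CMP  NZCV=1000
8: · ADDCS
9: ✓ ADDLS  r0←0x98
10: ✓ MOVNE  r0←0x14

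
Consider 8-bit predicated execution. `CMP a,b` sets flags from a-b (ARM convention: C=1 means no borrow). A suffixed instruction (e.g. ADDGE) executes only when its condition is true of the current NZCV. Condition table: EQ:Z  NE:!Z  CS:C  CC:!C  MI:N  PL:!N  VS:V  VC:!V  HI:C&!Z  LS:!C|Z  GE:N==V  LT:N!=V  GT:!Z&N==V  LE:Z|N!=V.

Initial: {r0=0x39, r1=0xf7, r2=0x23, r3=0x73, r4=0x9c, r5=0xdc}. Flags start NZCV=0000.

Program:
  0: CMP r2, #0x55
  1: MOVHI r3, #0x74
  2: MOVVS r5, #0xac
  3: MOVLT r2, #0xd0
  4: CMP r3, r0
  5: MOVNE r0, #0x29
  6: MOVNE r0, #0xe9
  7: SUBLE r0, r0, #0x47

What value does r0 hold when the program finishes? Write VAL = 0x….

0: ✓ CMP  NZCV=1000
1: · MOVHI
2: · MOVVS
3: ✓ MOVLT  r2←0xd0
4: ✓ CMP  NZCV=0010
5: ✓ MOVNE  r0←0x29
6: ✓ MOVNE  r0←0xe9
7: · SUBLE

VAL = 0xe9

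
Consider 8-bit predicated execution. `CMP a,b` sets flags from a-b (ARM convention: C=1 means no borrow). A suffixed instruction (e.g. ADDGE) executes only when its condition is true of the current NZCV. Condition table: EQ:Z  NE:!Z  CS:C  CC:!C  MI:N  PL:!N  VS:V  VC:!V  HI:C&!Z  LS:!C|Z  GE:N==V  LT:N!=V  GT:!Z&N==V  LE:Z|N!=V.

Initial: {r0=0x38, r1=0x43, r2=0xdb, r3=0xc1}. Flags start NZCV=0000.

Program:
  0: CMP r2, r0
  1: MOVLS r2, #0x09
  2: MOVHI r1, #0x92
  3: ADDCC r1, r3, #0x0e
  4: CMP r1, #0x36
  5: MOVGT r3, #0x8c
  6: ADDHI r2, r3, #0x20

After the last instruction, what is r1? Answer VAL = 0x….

VAL = 0x92

[0] flags=1010 → (cmp)
[1] flags=1010 LS?F → skip
[2] flags=1010 HI?T → r1=0x92
[3] flags=1010 CC?F → skip
[4] flags=0011 → (cmp)
[5] flags=0011 GT?F → skip
[6] flags=0011 HI?T → r2=0xe1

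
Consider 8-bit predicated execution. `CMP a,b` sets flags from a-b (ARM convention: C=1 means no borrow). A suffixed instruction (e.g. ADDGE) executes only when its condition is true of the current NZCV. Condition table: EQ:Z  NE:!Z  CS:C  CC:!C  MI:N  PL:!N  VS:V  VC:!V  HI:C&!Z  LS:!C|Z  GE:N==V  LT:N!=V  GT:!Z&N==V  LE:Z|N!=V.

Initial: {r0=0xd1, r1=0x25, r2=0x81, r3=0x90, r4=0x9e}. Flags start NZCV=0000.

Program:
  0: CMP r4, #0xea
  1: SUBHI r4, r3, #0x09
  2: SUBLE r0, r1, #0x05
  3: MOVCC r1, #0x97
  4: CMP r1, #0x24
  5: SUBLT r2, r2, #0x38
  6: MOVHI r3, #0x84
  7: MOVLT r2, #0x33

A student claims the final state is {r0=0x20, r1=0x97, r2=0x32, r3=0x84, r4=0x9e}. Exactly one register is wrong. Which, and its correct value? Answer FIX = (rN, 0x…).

FIX = (r2, 0x33)

0: ✓ CMP  NZCV=1000
1: · SUBHI
2: ✓ SUBLE  r0←0x20
3: ✓ MOVCC  r1←0x97
4: ✓ CMP  NZCV=0011
5: ✓ SUBLT  r2←0x49
6: ✓ MOVHI  r3←0x84
7: ✓ MOVLT  r2←0x33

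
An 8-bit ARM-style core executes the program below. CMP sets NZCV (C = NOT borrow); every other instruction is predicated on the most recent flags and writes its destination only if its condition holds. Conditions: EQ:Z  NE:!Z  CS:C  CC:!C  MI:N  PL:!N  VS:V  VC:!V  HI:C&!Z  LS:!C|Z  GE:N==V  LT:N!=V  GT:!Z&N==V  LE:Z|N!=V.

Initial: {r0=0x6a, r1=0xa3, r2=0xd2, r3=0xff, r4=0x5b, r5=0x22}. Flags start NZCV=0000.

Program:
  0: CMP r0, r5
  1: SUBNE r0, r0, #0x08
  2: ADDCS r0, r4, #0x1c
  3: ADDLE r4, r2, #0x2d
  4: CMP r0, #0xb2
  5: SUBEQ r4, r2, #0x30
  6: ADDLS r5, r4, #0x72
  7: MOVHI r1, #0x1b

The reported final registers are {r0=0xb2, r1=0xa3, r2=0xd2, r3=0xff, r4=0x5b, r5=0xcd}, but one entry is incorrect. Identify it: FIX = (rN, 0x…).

0: ✓ CMP  NZCV=0010
1: ✓ SUBNE  r0←0x62
2: ✓ ADDCS  r0←0x77
3: · ADDLE
4: ✓ CMP  NZCV=1001
5: · SUBEQ
6: ✓ ADDLS  r5←0xcd
7: · MOVHI

FIX = (r0, 0x77)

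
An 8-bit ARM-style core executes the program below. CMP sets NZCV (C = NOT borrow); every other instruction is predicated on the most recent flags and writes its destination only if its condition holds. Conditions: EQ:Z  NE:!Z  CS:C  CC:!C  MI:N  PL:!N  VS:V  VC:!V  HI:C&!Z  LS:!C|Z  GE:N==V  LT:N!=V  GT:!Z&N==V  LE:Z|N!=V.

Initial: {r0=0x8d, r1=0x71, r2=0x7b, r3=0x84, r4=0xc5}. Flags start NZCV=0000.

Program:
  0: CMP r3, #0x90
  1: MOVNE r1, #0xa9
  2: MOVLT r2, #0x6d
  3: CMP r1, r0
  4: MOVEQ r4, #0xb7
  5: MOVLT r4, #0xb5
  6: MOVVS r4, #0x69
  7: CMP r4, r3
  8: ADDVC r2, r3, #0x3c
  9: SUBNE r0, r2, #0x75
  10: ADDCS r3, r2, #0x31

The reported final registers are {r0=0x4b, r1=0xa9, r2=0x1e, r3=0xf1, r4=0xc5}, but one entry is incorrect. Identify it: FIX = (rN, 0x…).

0: ✓ CMP  NZCV=1000
1: ✓ MOVNE  r1←0xa9
2: ✓ MOVLT  r2←0x6d
3: ✓ CMP  NZCV=0010
4: · MOVEQ
5: · MOVLT
6: · MOVVS
7: ✓ CMP  NZCV=0010
8: ✓ ADDVC  r2←0xc0
9: ✓ SUBNE  r0←0x4b
10: ✓ ADDCS  r3←0xf1

FIX = (r2, 0xc0)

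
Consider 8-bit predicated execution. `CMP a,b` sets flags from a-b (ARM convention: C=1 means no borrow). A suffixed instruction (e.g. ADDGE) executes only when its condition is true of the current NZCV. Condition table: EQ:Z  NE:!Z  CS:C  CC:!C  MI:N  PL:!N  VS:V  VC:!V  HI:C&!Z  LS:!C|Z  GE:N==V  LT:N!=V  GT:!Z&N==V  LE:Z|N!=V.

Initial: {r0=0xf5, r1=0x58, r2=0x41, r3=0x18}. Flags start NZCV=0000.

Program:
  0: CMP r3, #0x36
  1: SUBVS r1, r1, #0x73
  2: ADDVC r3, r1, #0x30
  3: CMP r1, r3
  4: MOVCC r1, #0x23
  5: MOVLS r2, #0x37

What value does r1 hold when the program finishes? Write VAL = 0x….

VAL = 0x23

[0] flags=1000 → (cmp)
[1] flags=1000 VS?F → skip
[2] flags=1000 VC?T → r3=0x88
[3] flags=1001 → (cmp)
[4] flags=1001 CC?T → r1=0x23
[5] flags=1001 LS?T → r2=0x37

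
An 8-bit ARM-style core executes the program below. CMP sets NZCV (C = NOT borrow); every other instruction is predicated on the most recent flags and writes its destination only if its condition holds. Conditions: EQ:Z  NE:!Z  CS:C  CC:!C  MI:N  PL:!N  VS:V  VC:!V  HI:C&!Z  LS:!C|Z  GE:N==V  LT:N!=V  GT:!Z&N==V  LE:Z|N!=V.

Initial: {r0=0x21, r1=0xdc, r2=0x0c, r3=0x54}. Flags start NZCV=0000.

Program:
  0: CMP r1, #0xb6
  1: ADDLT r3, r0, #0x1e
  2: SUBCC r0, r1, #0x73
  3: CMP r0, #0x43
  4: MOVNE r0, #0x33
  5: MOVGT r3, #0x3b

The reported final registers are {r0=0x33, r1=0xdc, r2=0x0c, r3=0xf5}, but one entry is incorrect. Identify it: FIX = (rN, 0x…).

FIX = (r3, 0x54)

[0] flags=0010 → (cmp)
[1] flags=0010 LT?F → skip
[2] flags=0010 CC?F → skip
[3] flags=1000 → (cmp)
[4] flags=1000 NE?T → r0=0x33
[5] flags=1000 GT?F → skip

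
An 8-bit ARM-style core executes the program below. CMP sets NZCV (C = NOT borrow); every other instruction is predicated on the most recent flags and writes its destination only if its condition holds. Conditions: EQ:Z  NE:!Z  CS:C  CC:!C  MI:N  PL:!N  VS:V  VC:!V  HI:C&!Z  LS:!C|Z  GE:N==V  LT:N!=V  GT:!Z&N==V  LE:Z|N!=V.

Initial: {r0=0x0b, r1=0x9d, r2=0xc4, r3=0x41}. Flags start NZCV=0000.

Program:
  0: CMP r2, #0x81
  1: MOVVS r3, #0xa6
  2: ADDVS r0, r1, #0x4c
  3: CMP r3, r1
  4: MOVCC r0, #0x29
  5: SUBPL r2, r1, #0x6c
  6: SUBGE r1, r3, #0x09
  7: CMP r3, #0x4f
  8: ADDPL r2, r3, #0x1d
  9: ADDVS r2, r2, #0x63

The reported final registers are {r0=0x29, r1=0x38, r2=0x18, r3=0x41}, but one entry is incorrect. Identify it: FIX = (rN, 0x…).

[0] flags=0010 → (cmp)
[1] flags=0010 VS?F → skip
[2] flags=0010 VS?F → skip
[3] flags=1001 → (cmp)
[4] flags=1001 CC?T → r0=0x29
[5] flags=1001 PL?F → skip
[6] flags=1001 GE?T → r1=0x38
[7] flags=1000 → (cmp)
[8] flags=1000 PL?F → skip
[9] flags=1000 VS?F → skip

FIX = (r2, 0xc4)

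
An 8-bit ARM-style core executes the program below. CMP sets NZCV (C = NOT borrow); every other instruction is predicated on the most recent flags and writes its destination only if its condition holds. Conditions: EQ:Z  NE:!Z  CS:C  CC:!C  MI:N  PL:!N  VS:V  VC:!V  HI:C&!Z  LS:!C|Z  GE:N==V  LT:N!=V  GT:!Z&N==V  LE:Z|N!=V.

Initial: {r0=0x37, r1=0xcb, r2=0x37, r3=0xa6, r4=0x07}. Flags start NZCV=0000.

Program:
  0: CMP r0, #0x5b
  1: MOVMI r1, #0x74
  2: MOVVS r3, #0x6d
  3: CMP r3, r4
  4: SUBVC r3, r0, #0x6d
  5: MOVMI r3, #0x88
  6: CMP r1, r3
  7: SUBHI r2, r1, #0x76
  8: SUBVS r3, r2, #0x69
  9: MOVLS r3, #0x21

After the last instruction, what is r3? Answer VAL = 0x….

0: ✓ CMP  NZCV=1000
1: ✓ MOVMI  r1←0x74
2: · MOVVS
3: ✓ CMP  NZCV=1010
4: ✓ SUBVC  r3←0xca
5: ✓ MOVMI  r3←0x88
6: ✓ CMP  NZCV=1001
7: · SUBHI
8: ✓ SUBVS  r3←0xce
9: ✓ MOVLS  r3←0x21

VAL = 0x21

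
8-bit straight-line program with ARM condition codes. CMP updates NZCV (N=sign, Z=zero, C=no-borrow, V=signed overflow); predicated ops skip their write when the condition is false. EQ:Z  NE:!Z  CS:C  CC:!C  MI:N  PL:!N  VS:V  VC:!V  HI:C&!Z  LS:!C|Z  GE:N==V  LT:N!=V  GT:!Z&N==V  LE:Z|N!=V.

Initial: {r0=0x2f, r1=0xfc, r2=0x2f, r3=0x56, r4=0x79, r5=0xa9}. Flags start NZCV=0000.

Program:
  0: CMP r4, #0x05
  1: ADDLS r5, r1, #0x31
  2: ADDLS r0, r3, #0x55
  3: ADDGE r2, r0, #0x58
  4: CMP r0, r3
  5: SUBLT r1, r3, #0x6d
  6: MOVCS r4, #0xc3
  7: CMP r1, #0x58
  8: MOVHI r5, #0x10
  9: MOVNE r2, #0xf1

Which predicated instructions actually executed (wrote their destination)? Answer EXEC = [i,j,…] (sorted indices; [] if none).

EXEC = [3,5,8,9]

[0] flags=0010 → (cmp)
[1] flags=0010 LS?F → skip
[2] flags=0010 LS?F → skip
[3] flags=0010 GE?T → r2=0x87
[4] flags=1000 → (cmp)
[5] flags=1000 LT?T → r1=0xe9
[6] flags=1000 CS?F → skip
[7] flags=1010 → (cmp)
[8] flags=1010 HI?T → r5=0x10
[9] flags=1010 NE?T → r2=0xf1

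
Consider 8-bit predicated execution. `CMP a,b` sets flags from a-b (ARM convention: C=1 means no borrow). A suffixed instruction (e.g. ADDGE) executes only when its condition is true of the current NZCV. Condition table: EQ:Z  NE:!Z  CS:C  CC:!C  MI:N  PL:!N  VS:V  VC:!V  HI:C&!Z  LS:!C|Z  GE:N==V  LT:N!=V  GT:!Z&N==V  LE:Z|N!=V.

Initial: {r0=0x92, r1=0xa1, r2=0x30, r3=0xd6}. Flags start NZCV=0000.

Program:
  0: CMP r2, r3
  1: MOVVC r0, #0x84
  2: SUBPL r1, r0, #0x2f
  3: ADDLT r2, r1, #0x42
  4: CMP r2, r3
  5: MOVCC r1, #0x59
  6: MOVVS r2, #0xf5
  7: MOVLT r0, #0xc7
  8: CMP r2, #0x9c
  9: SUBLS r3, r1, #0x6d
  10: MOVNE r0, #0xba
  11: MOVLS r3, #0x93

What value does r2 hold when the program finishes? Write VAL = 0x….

[0] flags=0000 → (cmp)
[1] flags=0000 VC?T → r0=0x84
[2] flags=0000 PL?T → r1=0x55
[3] flags=0000 LT?F → skip
[4] flags=0000 → (cmp)
[5] flags=0000 CC?T → r1=0x59
[6] flags=0000 VS?F → skip
[7] flags=0000 LT?F → skip
[8] flags=1001 → (cmp)
[9] flags=1001 LS?T → r3=0xec
[10] flags=1001 NE?T → r0=0xba
[11] flags=1001 LS?T → r3=0x93

VAL = 0x30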